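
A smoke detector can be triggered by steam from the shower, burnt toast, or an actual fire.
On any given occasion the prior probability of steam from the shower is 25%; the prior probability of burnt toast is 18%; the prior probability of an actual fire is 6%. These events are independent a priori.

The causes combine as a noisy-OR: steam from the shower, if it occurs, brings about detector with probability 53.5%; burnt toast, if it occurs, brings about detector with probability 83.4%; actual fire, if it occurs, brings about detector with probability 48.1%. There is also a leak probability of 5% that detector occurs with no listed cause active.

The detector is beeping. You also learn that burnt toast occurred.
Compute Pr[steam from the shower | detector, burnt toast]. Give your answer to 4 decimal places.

Pr[steam from the shower | detector, burnt toast] ≈ 0.2677

Under noisy-OR, P(detector | causes) = 1 − (1−0.05)·∏(1−qᵢ) over the active causes.
Enumerate the 4 (steam from the shower, actual fire) configurations and weight by the priors:
  P(detector | burnt toast) = 0.8423·0.75·0.94 + 0.918154·0.75·0.06 + 0.92667·0.25·0.94 + 0.961941·0.25·0.06
        = 0.593822 + 0.041317 + 0.217767 + 0.014429 = 0.867335
Configurations with steam from the shower contribute 0.232196, so
  P(steam from the shower | detector, burnt toast) = 0.232196 / 0.867335 ≈ 0.2677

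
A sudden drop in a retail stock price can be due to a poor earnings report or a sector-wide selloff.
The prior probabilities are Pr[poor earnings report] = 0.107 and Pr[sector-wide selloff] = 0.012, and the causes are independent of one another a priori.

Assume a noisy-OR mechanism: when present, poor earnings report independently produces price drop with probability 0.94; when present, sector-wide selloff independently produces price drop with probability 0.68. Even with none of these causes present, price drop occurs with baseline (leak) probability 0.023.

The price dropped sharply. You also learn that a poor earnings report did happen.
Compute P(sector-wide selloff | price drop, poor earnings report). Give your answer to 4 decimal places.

Under noisy-OR, P(price drop | causes) = 1 − (1−0.023)·∏(1−qᵢ) over the active causes.
Sum P(price drop|·) weighted by the priors over both values of sector-wide selloff:
  P(price drop | poor earnings report) = 0.94138*0.988 + 0.981242*0.012
        = 0.930083 + 0.011775 = 0.941858
The terms with sector-wide selloff present sum to 0.011775, so
  P(sector-wide selloff | price drop, poor earnings report) = 0.011775 / 0.941858 ≈ 0.0125

P(sector-wide selloff | price drop, poor earnings report) ≈ 0.0125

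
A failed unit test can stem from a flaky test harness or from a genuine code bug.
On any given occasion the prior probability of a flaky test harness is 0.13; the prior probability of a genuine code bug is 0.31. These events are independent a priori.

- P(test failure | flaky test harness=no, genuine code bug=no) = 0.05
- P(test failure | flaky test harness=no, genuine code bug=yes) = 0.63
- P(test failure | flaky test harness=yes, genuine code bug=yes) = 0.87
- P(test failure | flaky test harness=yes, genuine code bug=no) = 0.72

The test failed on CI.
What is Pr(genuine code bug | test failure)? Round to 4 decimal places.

P(test failure) = 0.05×0.87×0.69 + 0.63×0.87×0.31 + 0.72×0.13×0.69 + 0.87×0.13×0.31 = 0.030015 + 0.169911 + 0.064584 + 0.035061 = 0.299571
Restricting to configurations with genuine code bug present: 0.169911 + 0.035061 = 0.204972.
P(genuine code bug | test failure) = 0.204972 / 0.299571 ≈ 0.6842

Pr(genuine code bug | test failure) ≈ 0.6842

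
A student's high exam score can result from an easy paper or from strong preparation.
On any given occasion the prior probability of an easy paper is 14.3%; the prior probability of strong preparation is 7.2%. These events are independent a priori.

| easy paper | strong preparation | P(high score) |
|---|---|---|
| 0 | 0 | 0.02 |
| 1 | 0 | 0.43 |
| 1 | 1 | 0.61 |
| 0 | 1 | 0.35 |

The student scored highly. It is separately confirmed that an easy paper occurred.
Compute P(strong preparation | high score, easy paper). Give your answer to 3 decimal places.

P(strong preparation | high score, easy paper) ≈ 0.099

By total probability over both values of strong preparation:
  P(high score | easy paper) = 0.43×0.928 + 0.61×0.072
        = 0.399040 + 0.043920 = 0.442960
Keeping only the strong preparation-present terms gives 0.043920, so
  P(strong preparation | high score, easy paper) = 0.043920 / 0.442960 ≈ 0.099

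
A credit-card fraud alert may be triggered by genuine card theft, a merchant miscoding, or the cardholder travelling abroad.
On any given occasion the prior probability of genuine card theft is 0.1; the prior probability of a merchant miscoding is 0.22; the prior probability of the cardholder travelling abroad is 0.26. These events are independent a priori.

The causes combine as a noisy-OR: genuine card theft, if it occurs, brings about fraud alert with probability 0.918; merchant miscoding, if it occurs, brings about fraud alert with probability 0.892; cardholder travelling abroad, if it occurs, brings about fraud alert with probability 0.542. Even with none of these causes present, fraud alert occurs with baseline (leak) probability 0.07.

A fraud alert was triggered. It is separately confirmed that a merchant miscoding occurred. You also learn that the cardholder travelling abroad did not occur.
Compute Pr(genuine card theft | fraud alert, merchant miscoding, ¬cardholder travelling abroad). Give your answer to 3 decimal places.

Pr(genuine card theft | fraud alert, merchant miscoding, ¬cardholder travelling abroad) ≈ 0.109

Under noisy-OR, P(fraud alert | causes) = 1 − (1−0.07)·∏(1−qᵢ) over the active causes.
P(fraud alert | merchant miscoding, ¬cardholder travelling abroad) = 0.89956*0.9 + 0.991764*0.1 = 0.809604 + 0.099176 = 0.908780
Restricting to configurations with genuine card theft present: 0.991764*0.1 = 0.099176.
P(genuine card theft | fraud alert, merchant miscoding, ¬cardholder travelling abroad) = 0.099176 / 0.908780 ≈ 0.109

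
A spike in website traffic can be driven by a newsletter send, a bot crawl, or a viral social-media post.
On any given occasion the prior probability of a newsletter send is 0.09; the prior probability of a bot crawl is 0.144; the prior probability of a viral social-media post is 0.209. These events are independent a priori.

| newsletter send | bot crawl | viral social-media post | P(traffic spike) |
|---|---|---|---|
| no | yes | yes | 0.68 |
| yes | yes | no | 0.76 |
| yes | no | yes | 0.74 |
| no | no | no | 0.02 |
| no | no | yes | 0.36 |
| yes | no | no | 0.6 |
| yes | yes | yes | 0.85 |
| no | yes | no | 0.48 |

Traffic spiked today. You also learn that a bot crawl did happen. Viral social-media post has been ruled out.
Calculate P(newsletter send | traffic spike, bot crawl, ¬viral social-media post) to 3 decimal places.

Enumerate both values of newsletter send and weight by the priors:
  P(traffic spike | bot crawl, ¬viral social-media post) = 0.48×0.91 + 0.76×0.09
        = 0.436800 + 0.068400 = 0.505200
Keeping only the newsletter send-present terms gives 0.068400, so
  P(newsletter send | traffic spike, bot crawl, ¬viral social-media post) = 0.068400 / 0.505200 ≈ 0.135

P(newsletter send | traffic spike, bot crawl, ¬viral social-media post) ≈ 0.135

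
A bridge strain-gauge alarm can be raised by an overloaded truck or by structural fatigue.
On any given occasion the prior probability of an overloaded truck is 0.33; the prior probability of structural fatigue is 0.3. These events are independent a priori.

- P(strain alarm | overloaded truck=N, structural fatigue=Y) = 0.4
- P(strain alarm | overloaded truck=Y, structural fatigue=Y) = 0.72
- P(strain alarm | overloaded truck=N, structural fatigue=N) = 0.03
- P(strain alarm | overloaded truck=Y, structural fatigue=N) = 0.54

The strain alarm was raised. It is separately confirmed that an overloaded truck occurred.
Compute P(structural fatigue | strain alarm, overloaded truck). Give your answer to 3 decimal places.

P(strain alarm | overloaded truck) = 0.54×0.7 + 0.72×0.3 = 0.378000 + 0.216000 = 0.594000
Of this, 0.216000 comes from 0.72×0.3 (the structural fatigue=true cases).
Hence the posterior is 0.216000/0.594000 ≈ 0.364.

P(structural fatigue | strain alarm, overloaded truck) ≈ 0.364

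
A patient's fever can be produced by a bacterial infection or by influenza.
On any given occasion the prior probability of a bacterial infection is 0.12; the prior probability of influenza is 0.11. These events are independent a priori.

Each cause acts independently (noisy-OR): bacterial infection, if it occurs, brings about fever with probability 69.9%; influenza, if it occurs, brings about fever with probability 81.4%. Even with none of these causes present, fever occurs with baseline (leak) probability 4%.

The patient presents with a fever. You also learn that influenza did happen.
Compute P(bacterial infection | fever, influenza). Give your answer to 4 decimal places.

Under noisy-OR, P(fever | causes) = 1 − (1−0.04)·∏(1−qᵢ) over the active causes.
P(fever | influenza) = 0.82144·0.88 + 0.946253·0.12 = 0.722867 + 0.113550 = 0.836417
Restricting to configurations with bacterial infection present: 0.946253·0.12 = 0.113550.
Hence the posterior is 0.113550/0.836417 ≈ 0.1358.

P(bacterial infection | fever, influenza) ≈ 0.1358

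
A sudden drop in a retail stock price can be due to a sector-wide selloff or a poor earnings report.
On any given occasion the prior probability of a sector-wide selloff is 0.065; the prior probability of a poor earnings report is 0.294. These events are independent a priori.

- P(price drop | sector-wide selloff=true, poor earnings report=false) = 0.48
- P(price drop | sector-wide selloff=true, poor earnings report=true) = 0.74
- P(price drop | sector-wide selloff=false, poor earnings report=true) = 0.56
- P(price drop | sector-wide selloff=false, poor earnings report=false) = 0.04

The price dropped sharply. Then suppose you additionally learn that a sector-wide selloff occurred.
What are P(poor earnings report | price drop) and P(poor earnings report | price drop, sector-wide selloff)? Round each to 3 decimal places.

P(poor earnings report | price drop) ≈ 0.776; P(poor earnings report | price drop, sector-wide selloff) ≈ 0.391

Numerator (weight on configurations with poor earnings report): 0.153938 + 0.014141 = 0.168079
Denominator P(price drop): 0.04×0.935×0.706 + 0.56×0.935×0.294 + 0.48×0.065×0.706 + 0.74×0.065×0.294 = 0.216510
P(poor earnings report | price drop) = 0.168079/0.216510 ≈ 0.776

With the extra evidence:
By total probability over both values of poor earnings report:
  P(price drop | sector-wide selloff) = 0.48*0.706 + 0.74*0.294
        = 0.338880 + 0.217560 = 0.556440
Keeping only the poor earnings report-present terms gives 0.217560, so
  P(poor earnings report | price drop, sector-wide selloff) = 0.217560 / 0.556440 ≈ 0.391
The drop from 0.776 to 0.391 is the explaining-away (discounting) effect.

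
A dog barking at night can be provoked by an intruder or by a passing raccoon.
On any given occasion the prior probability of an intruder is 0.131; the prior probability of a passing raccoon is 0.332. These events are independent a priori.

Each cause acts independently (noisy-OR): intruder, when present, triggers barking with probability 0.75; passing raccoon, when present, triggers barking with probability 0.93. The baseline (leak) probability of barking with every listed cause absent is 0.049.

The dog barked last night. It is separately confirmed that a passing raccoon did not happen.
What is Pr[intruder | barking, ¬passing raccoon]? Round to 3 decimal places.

Under noisy-OR, P(barking | causes) = 1 − (1−0.049)·∏(1−qᵢ) over the active causes.
For the numerator, keep only intruder=true terms: 0.76225*0.131 = 0.099855
The normalizing constant is 0.049*0.869 + 0.76225*0.131 = 0.142436
Posterior = 0.099855 / 0.142436 ≈ 0.701

Pr[intruder | barking, ¬passing raccoon] ≈ 0.701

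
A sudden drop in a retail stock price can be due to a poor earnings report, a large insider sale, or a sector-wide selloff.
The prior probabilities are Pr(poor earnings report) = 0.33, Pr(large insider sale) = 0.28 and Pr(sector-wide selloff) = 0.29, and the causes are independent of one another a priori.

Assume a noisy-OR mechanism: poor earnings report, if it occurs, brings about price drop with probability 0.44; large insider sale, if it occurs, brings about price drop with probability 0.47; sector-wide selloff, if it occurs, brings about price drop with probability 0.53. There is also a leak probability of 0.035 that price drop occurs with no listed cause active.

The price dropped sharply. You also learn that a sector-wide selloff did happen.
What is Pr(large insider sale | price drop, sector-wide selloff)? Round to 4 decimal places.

Under noisy-OR, P(price drop | causes) = 1 − (1−0.035)·∏(1−qᵢ) over the active causes.
Sum P(price drop|·) weighted by the priors over the 4 (poor earnings report, large insider sale) configurations:
  P(price drop | sector-wide selloff) = 0.54645·0.67·0.72 + 0.759618·0.67·0.28 + 0.746012·0.33·0.72 + 0.865386·0.33·0.28
        = 0.263607 + 0.142504 + 0.177252 + 0.079962 = 0.663325
Keeping only the large insider sale-present terms gives 0.222466, so
  P(large insider sale | price drop, sector-wide selloff) = 0.222466 / 0.663325 ≈ 0.3354

Pr(large insider sale | price drop, sector-wide selloff) ≈ 0.3354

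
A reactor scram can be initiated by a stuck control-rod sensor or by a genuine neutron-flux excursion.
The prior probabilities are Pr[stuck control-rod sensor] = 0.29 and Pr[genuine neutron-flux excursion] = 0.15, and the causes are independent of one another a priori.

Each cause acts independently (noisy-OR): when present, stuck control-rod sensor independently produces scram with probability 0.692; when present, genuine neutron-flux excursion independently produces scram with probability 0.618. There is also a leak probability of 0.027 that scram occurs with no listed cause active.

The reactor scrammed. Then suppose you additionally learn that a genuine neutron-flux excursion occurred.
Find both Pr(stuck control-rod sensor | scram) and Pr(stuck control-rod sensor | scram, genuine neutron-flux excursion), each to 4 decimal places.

Pr(stuck control-rod sensor | scram) ≈ 0.7173; Pr(stuck control-rod sensor | scram, genuine neutron-flux excursion) ≈ 0.3653

Under noisy-OR, P(scram | causes) = 1 − (1−0.027)·∏(1−qᵢ) over the active causes.
Numerator (weight on configurations with stuck control-rod sensor): 0.172628 + 0.038520 = 0.211148
Denominator P(scram): 0.027*0.71*0.85 + 0.628314*0.71*0.15 + 0.700316*0.29*0.85 + 0.885521*0.29*0.15 = 0.294357
Posterior = 0.211148 / 0.294357 ≈ 0.7173

With the extra evidence:
Sum P(scram|·) weighted by the priors over both values of stuck control-rod sensor:
  P(scram | genuine neutron-flux excursion) = 0.628314×0.71 + 0.885521×0.29
        = 0.446103 + 0.256801 = 0.702904
Keeping only the stuck control-rod sensor-present terms gives 0.256801, so
  P(stuck control-rod sensor | scram, genuine neutron-flux excursion) = 0.256801 / 0.702904 ≈ 0.3653
This is intercausal reasoning (explaining away): once genuine neutron-flux excursion accounts for the scram, stuck control-rod sensor becomes less likely.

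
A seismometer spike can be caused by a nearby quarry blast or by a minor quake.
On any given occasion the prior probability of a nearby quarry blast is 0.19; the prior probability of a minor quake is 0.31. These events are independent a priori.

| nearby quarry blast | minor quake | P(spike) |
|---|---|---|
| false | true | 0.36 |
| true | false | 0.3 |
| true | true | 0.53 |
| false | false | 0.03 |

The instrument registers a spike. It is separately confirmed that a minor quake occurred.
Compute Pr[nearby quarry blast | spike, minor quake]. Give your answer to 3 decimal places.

P(spike | minor quake) = 0.36×0.81 + 0.53×0.19 = 0.291600 + 0.100700 = 0.392300
Restricting to configurations with nearby quarry blast present: 0.53×0.19 = 0.100700.
So P(nearby quarry blast | spike, minor quake) = 0.100700/0.392300 ≈ 0.257.

Pr[nearby quarry blast | spike, minor quake] ≈ 0.257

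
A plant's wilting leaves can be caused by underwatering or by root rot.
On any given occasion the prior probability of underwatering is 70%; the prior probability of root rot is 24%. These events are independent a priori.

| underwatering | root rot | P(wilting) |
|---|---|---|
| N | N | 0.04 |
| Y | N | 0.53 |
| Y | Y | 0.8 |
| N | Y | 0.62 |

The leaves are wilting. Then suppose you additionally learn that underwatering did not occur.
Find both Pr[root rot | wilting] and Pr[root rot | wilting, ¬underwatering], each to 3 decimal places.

By total probability over the 4 (underwatering, root rot) configurations:
  P(wilting) = 0.04·0.3·0.76 + 0.62·0.3·0.24 + 0.53·0.7·0.76 + 0.8·0.7·0.24
        = 0.009120 + 0.044640 + 0.281960 + 0.134400 = 0.470120
Configurations with root rot contribute 0.179040, so
  P(root rot | wilting) = 0.179040 / 0.470120 ≈ 0.381

Now condition on the additional information:
Numerator (weight on configurations with root rot): 0.62*0.24 = 0.148800
Normalizer over all consistent configurations: 0.04*0.76 + 0.62*0.24 = 0.179200
P(root rot | wilting, ¬underwatering) = 0.148800/0.179200 ≈ 0.830
Ruling out underwatering raises the posterior on root rot — the flip side of explaining away.

Pr[root rot | wilting] ≈ 0.381; Pr[root rot | wilting, ¬underwatering] ≈ 0.830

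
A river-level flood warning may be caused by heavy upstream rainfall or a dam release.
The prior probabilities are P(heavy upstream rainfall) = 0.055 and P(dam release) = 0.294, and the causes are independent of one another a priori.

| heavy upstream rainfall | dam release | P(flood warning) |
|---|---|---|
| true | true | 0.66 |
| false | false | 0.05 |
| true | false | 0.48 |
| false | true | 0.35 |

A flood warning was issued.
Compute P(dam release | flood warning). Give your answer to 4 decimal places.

P(dam release | flood warning) ≈ 0.6748

Numerator (weight on configurations with dam release): 0.097240 + 0.010672 = 0.107912
Normalizer over all consistent configurations: 0.05×0.945×0.706 + 0.35×0.945×0.294 + 0.48×0.055×0.706 + 0.66×0.055×0.294 = 0.159908
P(dam release | flood warning) = 0.107912/0.159908 ≈ 0.6748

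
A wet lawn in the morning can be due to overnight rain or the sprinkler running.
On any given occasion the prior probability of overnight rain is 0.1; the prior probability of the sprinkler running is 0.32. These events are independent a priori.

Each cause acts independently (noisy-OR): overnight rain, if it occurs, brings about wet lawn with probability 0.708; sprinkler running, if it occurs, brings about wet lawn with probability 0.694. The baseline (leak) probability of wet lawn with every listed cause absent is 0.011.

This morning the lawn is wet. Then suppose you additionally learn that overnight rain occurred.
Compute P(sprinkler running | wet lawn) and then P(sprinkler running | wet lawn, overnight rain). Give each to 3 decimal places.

Under noisy-OR, P(wet lawn | causes) = 1 − (1−0.011)·∏(1−qᵢ) over the active causes.
Numerator (weight on configurations with sprinkler running): 0.200841 + 0.029172 = 0.230013
Normalizer over all consistent configurations: 0.011*0.9*0.68 + 0.697366*0.9*0.32 + 0.711212*0.1*0.68 + 0.911631*0.1*0.32 = 0.285107
Posterior = 0.230013 / 0.285107 ≈ 0.807

Now condition on the additional information:
P(wet lawn | overnight rain) = 0.711212*0.68 + 0.911631*0.32 = 0.483624 + 0.291722 = 0.775346
Of this, 0.291722 comes from 0.911631*0.32 (the sprinkler running=true cases).
Hence the posterior is 0.291722/0.775346 ≈ 0.376.
— overnight rain explains away the evidence for sprinkler running.

P(sprinkler running | wet lawn) ≈ 0.807; P(sprinkler running | wet lawn, overnight rain) ≈ 0.376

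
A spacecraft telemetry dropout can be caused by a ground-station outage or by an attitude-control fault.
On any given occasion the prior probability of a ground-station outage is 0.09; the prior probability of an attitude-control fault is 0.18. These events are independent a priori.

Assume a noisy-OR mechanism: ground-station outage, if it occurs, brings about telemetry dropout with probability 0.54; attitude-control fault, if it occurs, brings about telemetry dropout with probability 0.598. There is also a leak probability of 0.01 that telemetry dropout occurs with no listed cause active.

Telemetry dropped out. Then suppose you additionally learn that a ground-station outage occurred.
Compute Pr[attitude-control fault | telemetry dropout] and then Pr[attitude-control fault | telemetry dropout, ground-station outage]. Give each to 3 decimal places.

Under noisy-OR, P(telemetry dropout | causes) = 1 − (1−0.01)·∏(1−qᵢ) over the active causes.
Numerator (weight on configurations with attitude-control fault): 0.098611 + 0.013234 = 0.111845
The normalizing constant is 0.01·0.91·0.82 + 0.60202·0.91·0.18 + 0.5446·0.09·0.82 + 0.816929·0.09·0.18 = 0.159498
Posterior = 0.111845 / 0.159498 ≈ 0.701

Now condition on the additional information:
For the numerator, keep only attitude-control fault=true terms: 0.816929·0.18 = 0.147047
The normalizing constant is 0.5446·0.82 + 0.816929·0.18 = 0.593619
Posterior = 0.147047 / 0.593619 ≈ 0.248
Conditioning on ground-station outage lowers the posterior on attitude-control fault: the classic explaining-away effect in a common-effect structure.

Pr[attitude-control fault | telemetry dropout] ≈ 0.701; Pr[attitude-control fault | telemetry dropout, ground-station outage] ≈ 0.248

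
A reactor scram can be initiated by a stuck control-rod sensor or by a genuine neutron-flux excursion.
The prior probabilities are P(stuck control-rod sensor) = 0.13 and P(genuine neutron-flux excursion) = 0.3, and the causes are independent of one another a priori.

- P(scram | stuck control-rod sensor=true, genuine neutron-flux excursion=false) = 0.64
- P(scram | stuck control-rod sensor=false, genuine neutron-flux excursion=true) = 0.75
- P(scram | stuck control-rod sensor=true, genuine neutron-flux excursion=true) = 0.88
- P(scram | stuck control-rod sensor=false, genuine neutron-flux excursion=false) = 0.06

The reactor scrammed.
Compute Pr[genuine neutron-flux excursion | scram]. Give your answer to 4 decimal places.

P(scram) = 0.06·0.87·0.7 + 0.75·0.87·0.3 + 0.64·0.13·0.7 + 0.88·0.13·0.3 = 0.036540 + 0.195750 + 0.058240 + 0.034320 = 0.324850
The genuine neutron-flux excursion-present share is 0.195750 + 0.034320 = 0.230070.
P(genuine neutron-flux excursion | scram) = 0.230070 / 0.324850 ≈ 0.7082

Pr[genuine neutron-flux excursion | scram] ≈ 0.7082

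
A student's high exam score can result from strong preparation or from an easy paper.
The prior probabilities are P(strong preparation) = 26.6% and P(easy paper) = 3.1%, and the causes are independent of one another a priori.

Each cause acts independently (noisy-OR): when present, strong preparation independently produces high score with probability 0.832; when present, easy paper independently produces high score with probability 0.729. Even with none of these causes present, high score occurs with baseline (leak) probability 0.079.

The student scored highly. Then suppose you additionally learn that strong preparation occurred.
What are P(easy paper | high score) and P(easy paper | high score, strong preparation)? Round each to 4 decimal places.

P(easy paper | high score) ≈ 0.0835; P(easy paper | high score, strong preparation) ≈ 0.0350

Under noisy-OR, P(high score | causes) = 1 − (1−0.079)·∏(1−qᵢ) over the active causes.
P(high score) = 0.079×0.734×0.969 + 0.750409×0.734×0.031 + 0.845272×0.266×0.969 + 0.958069×0.266×0.031 = 0.056188 + 0.017075 + 0.217872 + 0.007900 = 0.299035
Of this, 0.024975 comes from 0.017075 + 0.007900 (the easy paper=true cases).
So P(easy paper | high score) = 0.024975/0.299035 ≈ 0.0835.

With the extra evidence:
P(high score | strong preparation) = 0.845272×0.969 + 0.958069×0.031 = 0.819069 + 0.029700 = 0.848769
The easy paper-present share is 0.958069×0.031 = 0.029700.
P(easy paper | high score, strong preparation) = 0.029700 / 0.848769 ≈ 0.0350
— strong preparation explains away the evidence for easy paper.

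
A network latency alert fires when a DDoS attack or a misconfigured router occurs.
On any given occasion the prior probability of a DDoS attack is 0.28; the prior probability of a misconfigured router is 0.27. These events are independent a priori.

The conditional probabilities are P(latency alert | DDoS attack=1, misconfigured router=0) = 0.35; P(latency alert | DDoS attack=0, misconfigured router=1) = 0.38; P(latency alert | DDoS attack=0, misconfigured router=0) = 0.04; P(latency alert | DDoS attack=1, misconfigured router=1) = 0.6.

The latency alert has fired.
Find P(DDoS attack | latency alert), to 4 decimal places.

P(latency alert) = 0.04×0.72×0.73 + 0.38×0.72×0.27 + 0.35×0.28×0.73 + 0.6×0.28×0.27 = 0.021024 + 0.073872 + 0.071540 + 0.045360 = 0.211796
Of this, 0.116900 comes from 0.071540 + 0.045360 (the DDoS attack=true cases).
So P(DDoS attack | latency alert) = 0.116900/0.211796 ≈ 0.5519.

P(DDoS attack | latency alert) ≈ 0.5519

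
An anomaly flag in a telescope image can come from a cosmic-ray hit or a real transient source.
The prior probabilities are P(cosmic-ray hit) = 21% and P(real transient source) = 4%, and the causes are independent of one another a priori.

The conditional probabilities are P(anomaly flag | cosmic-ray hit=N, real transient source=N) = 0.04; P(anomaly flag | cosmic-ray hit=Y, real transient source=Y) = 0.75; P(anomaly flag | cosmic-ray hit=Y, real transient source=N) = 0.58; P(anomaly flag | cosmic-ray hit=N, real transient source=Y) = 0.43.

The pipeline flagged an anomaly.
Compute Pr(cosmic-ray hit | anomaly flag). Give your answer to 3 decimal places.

P(anomaly flag) = 0.04×0.79×0.96 + 0.43×0.79×0.04 + 0.58×0.21×0.96 + 0.75×0.21×0.04 = 0.030336 + 0.013588 + 0.116928 + 0.006300 = 0.167152
Of this, 0.123228 comes from 0.116928 + 0.006300 (the cosmic-ray hit=true cases).
So P(cosmic-ray hit | anomaly flag) = 0.123228/0.167152 ≈ 0.737.

Pr(cosmic-ray hit | anomaly flag) ≈ 0.737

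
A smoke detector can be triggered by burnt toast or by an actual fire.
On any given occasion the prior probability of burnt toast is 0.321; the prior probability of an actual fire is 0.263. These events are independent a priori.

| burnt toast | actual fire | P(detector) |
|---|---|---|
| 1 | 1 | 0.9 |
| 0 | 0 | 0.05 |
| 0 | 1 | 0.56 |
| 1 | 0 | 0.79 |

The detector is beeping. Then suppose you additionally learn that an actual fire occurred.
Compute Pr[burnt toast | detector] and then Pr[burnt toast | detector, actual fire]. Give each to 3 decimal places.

Pr[burnt toast | detector] ≈ 0.678; Pr[burnt toast | detector, actual fire] ≈ 0.432

P(detector) = 0.05·0.679·0.737 + 0.56·0.679·0.263 + 0.79·0.321·0.737 + 0.9·0.321·0.263 = 0.025021 + 0.100003 + 0.186896 + 0.075981 = 0.387901
Restricting to configurations with burnt toast present: 0.186896 + 0.075981 = 0.262877.
So P(burnt toast | detector) = 0.262877/0.387901 ≈ 0.678.

Now condition on the additional information:
P(detector | actual fire) = 0.56·0.679 + 0.9·0.321 = 0.380240 + 0.288900 = 0.669140
Restricting to configurations with burnt toast present: 0.9·0.321 = 0.288900.
P(burnt toast | detector, actual fire) = 0.288900 / 0.669140 ≈ 0.432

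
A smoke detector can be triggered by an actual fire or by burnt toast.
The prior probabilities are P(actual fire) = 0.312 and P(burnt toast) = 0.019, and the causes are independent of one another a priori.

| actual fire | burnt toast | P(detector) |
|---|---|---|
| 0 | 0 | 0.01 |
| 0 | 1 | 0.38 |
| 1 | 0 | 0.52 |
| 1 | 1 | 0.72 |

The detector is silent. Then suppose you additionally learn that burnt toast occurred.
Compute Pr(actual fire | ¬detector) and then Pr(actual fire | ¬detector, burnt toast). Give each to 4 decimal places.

Pr(actual fire | ¬detector) ≈ 0.1801; Pr(actual fire | ¬detector, burnt toast) ≈ 0.1700

Sum P(¬detector|·) weighted by the priors over the 4 (actual fire, burnt toast) configurations:
  P(¬detector) = 0.99×0.688×0.981 + 0.62×0.688×0.019 + 0.48×0.312×0.981 + 0.28×0.312×0.019
        = 0.668179 + 0.008105 + 0.146915 + 0.001660 = 0.824859
Keeping only the actual fire-present terms gives 0.148575, so
  P(actual fire | ¬detector) = 0.148575 / 0.824859 ≈ 0.1801

Now also conditioning on burnt toast=true:
P(¬detector | burnt toast) = 0.62*0.688 + 0.28*0.312 = 0.426560 + 0.087360 = 0.513920
The actual fire-present share is 0.28*0.312 = 0.087360.
P(actual fire | ¬detector, burnt toast) = 0.087360 / 0.513920 ≈ 0.1700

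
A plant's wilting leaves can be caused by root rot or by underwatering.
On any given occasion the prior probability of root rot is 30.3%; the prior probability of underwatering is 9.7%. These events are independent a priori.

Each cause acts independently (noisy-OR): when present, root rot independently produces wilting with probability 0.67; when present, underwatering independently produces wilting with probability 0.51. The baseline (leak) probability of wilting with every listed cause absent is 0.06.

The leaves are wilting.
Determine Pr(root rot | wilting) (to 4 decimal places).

Pr(root rot | wilting) ≈ 0.7422

Under noisy-OR, P(wilting | causes) = 1 − (1−0.06)·∏(1−qᵢ) over the active causes.
Enumerate the 4 (root rot, underwatering) configurations and weight by the priors:
  P(wilting) = 0.06×0.697×0.903 + 0.5394×0.697×0.097 + 0.6898×0.303×0.903 + 0.848002×0.303×0.097
        = 0.037763 + 0.036468 + 0.188735 + 0.024924 = 0.287890
Keeping only the root rot-present terms gives 0.213659, so
  P(root rot | wilting) = 0.213659 / 0.287890 ≈ 0.7422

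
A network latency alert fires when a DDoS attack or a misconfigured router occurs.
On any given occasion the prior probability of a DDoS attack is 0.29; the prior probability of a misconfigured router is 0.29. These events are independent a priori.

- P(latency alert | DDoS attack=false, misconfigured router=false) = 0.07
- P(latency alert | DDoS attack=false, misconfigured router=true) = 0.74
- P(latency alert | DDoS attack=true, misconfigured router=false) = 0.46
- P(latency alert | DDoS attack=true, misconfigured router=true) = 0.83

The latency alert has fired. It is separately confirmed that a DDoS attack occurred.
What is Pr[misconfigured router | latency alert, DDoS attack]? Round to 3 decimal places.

For the numerator, keep only misconfigured router=true terms: 0.83×0.29 = 0.240700
Normalizer over all consistent configurations: 0.46×0.71 + 0.83×0.29 = 0.567300
P(misconfigured router | latency alert, DDoS attack) = 0.240700/0.567300 ≈ 0.424

Pr[misconfigured router | latency alert, DDoS attack] ≈ 0.424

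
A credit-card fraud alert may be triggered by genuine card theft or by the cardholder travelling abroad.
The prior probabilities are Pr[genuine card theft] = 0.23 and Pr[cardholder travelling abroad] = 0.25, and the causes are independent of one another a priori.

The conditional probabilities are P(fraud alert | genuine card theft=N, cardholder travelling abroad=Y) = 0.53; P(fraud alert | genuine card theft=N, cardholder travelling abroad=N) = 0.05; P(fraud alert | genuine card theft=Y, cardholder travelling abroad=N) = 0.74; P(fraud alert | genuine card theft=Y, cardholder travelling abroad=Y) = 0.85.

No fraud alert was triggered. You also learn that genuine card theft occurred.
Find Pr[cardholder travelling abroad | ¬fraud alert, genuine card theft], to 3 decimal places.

P(¬fraud alert | genuine card theft) = 0.26*0.75 + 0.15*0.25 = 0.195000 + 0.037500 = 0.232500
Restricting to configurations with cardholder travelling abroad present: 0.15*0.25 = 0.037500.
P(cardholder travelling abroad | ¬fraud alert, genuine card theft) = 0.037500 / 0.232500 ≈ 0.161

Pr[cardholder travelling abroad | ¬fraud alert, genuine card theft] ≈ 0.161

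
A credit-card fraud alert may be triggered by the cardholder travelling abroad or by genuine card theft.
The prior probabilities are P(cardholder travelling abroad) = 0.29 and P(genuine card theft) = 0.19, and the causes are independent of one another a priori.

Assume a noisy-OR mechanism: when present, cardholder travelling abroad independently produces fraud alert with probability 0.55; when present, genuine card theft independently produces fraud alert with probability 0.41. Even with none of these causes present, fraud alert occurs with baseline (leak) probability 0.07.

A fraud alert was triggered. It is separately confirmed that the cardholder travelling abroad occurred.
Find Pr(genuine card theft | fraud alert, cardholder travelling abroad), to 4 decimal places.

Pr(genuine card theft | fraud alert, cardholder travelling abroad) ≈ 0.2330

Under noisy-OR, P(fraud alert | causes) = 1 − (1−0.07)·∏(1−qᵢ) over the active causes.
Numerator (weight on configurations with genuine card theft): 0.753085×0.19 = 0.143086
Denominator P(fraud alert | cardholder travelling abroad): 0.5815×0.81 + 0.753085×0.19 = 0.614101
Posterior = 0.143086 / 0.614101 ≈ 0.2330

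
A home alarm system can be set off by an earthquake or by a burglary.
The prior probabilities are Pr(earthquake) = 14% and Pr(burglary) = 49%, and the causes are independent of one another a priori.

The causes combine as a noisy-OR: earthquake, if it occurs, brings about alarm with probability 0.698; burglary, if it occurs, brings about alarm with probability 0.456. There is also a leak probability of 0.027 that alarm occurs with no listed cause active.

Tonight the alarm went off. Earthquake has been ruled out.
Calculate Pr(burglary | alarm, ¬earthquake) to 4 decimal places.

Under noisy-OR, P(alarm | causes) = 1 − (1−0.027)·∏(1−qᵢ) over the active causes.
Numerator (weight on configurations with burglary): 0.470688·0.49 = 0.230637
Normalizer over all consistent configurations: 0.027·0.51 + 0.470688·0.49 = 0.244407
P(burglary | alarm, ¬earthquake) = 0.230637/0.244407 ≈ 0.9437

Pr(burglary | alarm, ¬earthquake) ≈ 0.9437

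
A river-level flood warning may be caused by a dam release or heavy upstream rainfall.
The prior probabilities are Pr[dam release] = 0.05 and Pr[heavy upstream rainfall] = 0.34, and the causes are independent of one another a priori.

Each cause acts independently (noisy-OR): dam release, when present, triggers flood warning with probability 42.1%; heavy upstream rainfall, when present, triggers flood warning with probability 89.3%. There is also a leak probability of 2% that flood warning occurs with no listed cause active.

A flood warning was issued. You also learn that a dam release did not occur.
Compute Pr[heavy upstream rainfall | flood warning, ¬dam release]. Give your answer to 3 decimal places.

Pr[heavy upstream rainfall | flood warning, ¬dam release] ≈ 0.958

Under noisy-OR, P(flood warning | causes) = 1 − (1−0.02)·∏(1−qᵢ) over the active causes.
Numerator (weight on configurations with heavy upstream rainfall): 0.89514*0.34 = 0.304348
Denominator P(flood warning | ¬dam release): 0.02*0.66 + 0.89514*0.34 = 0.317548
P(heavy upstream rainfall | flood warning, ¬dam release) = 0.304348/0.317548 ≈ 0.958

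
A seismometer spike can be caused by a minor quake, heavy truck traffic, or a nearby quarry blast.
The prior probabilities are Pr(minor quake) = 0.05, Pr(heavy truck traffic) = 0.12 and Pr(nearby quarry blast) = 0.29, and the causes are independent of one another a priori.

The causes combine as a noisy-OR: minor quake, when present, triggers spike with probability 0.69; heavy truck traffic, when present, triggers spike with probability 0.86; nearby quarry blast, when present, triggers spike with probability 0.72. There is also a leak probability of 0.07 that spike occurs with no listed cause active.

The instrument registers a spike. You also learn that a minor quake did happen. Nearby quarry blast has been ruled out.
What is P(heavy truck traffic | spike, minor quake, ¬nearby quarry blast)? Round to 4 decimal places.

P(heavy truck traffic | spike, minor quake, ¬nearby quarry blast) ≈ 0.1553

Under noisy-OR, P(spike | causes) = 1 − (1−0.07)·∏(1−qᵢ) over the active causes.
Weight on heavy truck traffic=true, given the evidence: 0.959638*0.12 = 0.115157
Denominator P(spike | minor quake, ¬nearby quarry blast): 0.7117*0.88 + 0.959638*0.12 = 0.741453
Posterior = 0.115157 / 0.741453 ≈ 0.1553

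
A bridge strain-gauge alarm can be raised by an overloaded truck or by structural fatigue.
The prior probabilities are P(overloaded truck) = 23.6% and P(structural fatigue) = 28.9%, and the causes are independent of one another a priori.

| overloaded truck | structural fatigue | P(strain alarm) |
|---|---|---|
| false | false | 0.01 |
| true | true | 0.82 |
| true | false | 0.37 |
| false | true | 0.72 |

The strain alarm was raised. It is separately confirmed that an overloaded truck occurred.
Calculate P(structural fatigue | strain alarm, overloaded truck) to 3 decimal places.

P(structural fatigue | strain alarm, overloaded truck) ≈ 0.474

P(strain alarm | overloaded truck) = 0.37×0.711 + 0.82×0.289 = 0.263070 + 0.236980 = 0.500050
The structural fatigue-present share is 0.82×0.289 = 0.236980.
Hence the posterior is 0.236980/0.500050 ≈ 0.474.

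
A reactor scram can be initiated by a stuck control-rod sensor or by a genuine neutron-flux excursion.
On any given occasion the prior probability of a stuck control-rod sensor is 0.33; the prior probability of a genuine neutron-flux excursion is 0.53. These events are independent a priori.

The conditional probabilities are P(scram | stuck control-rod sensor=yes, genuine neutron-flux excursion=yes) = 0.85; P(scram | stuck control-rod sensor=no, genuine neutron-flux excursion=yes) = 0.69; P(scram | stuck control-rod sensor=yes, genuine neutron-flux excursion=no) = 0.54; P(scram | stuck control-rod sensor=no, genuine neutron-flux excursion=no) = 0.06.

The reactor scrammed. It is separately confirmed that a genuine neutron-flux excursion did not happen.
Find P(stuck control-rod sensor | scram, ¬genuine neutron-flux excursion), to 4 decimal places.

P(stuck control-rod sensor | scram, ¬genuine neutron-flux excursion) ≈ 0.8159

Sum P(scram|·) weighted by the priors over both values of stuck control-rod sensor:
  P(scram | ¬genuine neutron-flux excursion) = 0.06·0.67 + 0.54·0.33
        = 0.040200 + 0.178200 = 0.218400
Keeping only the stuck control-rod sensor-present terms gives 0.178200, so
  P(stuck control-rod sensor | scram, ¬genuine neutron-flux excursion) = 0.178200 / 0.218400 ≈ 0.8159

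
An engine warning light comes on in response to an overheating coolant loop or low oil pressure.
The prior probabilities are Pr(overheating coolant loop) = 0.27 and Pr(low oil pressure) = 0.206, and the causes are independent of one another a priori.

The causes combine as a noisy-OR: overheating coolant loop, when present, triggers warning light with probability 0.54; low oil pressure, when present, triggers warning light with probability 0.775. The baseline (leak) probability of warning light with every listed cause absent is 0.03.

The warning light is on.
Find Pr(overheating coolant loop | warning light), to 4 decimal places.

Under noisy-OR, P(warning light | causes) = 1 − (1−0.03)·∏(1−qᵢ) over the active causes.
Sum P(warning light|·) weighted by the priors over the 4 (overheating coolant loop, low oil pressure) configurations:
  P(warning light) = 0.03×0.73×0.794 + 0.78175×0.73×0.206 + 0.5538×0.27×0.794 + 0.899605×0.27×0.206
        = 0.017389 + 0.117560 + 0.118724 + 0.050036 = 0.303709
The terms with overheating coolant loop present sum to 0.168760, so
  P(overheating coolant loop | warning light) = 0.168760 / 0.303709 ≈ 0.5557

Pr(overheating coolant loop | warning light) ≈ 0.5557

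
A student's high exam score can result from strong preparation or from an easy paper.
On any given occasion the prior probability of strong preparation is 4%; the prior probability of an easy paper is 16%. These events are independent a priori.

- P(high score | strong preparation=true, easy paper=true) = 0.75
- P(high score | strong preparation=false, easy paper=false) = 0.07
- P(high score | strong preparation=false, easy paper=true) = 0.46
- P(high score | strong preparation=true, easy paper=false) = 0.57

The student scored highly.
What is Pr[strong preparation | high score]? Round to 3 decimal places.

Pr[strong preparation | high score] ≈ 0.159

For the numerator, keep only strong preparation=true terms: 0.019152 + 0.004800 = 0.023952
Denominator P(high score): 0.07·0.96·0.84 + 0.46·0.96·0.16 + 0.57·0.04·0.84 + 0.75·0.04·0.16 = 0.151056
P(strong preparation | high score) = 0.023952/0.151056 ≈ 0.159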